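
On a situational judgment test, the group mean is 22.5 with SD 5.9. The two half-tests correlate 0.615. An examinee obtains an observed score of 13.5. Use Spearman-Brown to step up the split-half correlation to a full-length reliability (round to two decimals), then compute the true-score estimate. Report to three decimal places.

Spearman-Brown: ρ = 2r/(1 + r) = 2(0.615)/(1 + 0.615) = 1.2300/1.615 = 0.7616 → 0.76
T̂ = 0.76(13.5) + 0.24(22.5) = 10.260 + 5.400 = 15.6600 → 15.660

15.660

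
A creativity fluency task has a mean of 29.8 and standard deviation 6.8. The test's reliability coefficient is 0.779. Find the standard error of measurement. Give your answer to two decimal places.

SEM = SD · √(1 − ρ) = 6.8 × √0.221 = 6.8 × 0.4701 = 3.197

3.20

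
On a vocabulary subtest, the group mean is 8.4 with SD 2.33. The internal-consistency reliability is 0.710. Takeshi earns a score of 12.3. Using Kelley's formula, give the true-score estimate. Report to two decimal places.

Regress the observed score toward the mean by the unreliability: T̂ = 0.710·12.3 + 0.290·8.4 = 8.7330 + 2.4360 = 11.169.

11.17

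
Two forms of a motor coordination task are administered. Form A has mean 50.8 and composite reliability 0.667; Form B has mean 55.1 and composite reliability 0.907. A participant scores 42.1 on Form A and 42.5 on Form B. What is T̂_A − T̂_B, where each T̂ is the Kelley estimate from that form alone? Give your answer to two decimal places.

T̂_A = 0.667(42.1) + 0.333(50.8) = 44.9971
T̂_B = 0.907(42.5) + 0.093(55.1) = 43.6718
T̂_A − T̂_B = 1.3253

1.33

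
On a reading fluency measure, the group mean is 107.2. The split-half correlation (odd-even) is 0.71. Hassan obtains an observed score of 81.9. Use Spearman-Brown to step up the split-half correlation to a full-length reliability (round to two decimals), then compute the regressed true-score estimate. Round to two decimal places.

86.20

Spearman-Brown: ρ = 2r/(1 + r) = 2(0.71)/(1 + 0.71) = 1.420/1.71 = 0.8304 → 0.83
Regress the observed score toward the mean by the unreliability: T̂ = 0.83·81.9 + 0.17·107.2 = 67.977 + 18.224 = 86.201.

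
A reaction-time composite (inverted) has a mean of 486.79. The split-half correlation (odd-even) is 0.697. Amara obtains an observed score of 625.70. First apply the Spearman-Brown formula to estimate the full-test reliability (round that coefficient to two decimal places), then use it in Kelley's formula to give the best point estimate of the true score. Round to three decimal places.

Spearman-Brown: ρ = 2r/(1 + r) = 2(0.697)/(1 + 0.697) = 1.3940/1.697 = 0.8214 → 0.82
Regress the observed score toward the mean by the unreliability: T̂ = 0.82·625.70 + 0.18·486.79 = 513.0740 + 87.6222 = 600.6962.

600.696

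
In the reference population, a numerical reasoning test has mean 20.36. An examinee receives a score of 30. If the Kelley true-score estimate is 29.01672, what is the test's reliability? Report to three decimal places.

T̂ = ρX + (1 − ρ)μ  ⇒  T̂ − μ = ρ(X − μ)
ρ = (T̂ − μ)/(X − μ) = (29.01672 − 20.36) / (30 − 20.36) = 8.65672 / 9.64 = 0.89800

0.898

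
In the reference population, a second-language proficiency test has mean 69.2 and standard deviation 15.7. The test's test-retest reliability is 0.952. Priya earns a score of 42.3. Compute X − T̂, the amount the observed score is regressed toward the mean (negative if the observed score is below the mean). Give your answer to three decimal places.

-1.291

T̂ = 0.952(42.3) + 0.048(69.2) = 40.2696 + 3.3216 = 43.59120 → 43.5912
X − T̂ = 42.3 − 43.5912 = -1.2912 → -1.291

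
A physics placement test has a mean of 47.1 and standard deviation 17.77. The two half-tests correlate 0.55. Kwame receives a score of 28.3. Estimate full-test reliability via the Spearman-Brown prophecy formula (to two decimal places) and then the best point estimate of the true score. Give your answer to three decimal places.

33.752

Spearman-Brown: ρ = 2r/(1 + r) = 2(0.55)/(1 + 0.55) = 1.100/1.55 = 0.7097 → 0.71
Regress the observed score toward the mean by the unreliability: T̂ = 0.71·28.3 + 0.29·47.1 = 20.093 + 13.659 = 33.7520.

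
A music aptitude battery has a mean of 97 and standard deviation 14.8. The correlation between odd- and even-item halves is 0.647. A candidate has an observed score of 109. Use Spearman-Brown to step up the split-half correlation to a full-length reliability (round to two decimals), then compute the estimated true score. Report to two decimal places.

106.48

Spearman-Brown: ρ = 2r/(1 + r) = 2(0.647)/(1 + 0.647) = 1.2940/1.647 = 0.7857 → 0.79
T̂ = 0.79(109) + 0.21(97) = 86.11 + 20.37 = 106.480 → 106.48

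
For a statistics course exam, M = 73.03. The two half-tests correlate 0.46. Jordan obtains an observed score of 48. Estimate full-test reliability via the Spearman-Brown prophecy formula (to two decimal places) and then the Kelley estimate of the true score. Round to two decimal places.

57.26

Spearman-Brown: ρ = 2r/(1 + r) = 2(0.46)/(1 + 0.46) = 0.920/1.46 = 0.6301 → 0.63
T̂ = 0.63(48) + 0.37(73.03) = 30.24 + 27.0211 = 57.261 → 57.26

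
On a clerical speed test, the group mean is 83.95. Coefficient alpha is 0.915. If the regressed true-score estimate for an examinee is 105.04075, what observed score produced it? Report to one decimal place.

107.0

T̂ = ρX + (1 − ρ)μ  ⇒  X = (T̂ − (1 − ρ)μ) / ρ
X = (105.04075 − 0.085 × 83.95) / 0.915 = (105.04075 − 7.13575) / 0.915 = 97.90500 / 0.915 = 107.000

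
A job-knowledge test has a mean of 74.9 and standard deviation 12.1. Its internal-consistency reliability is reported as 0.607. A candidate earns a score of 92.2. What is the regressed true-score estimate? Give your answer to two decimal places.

T̂ = ρX + (1 − ρ)μ
  = 0.607 × 92.2 + 0.393 × 74.9
  = 55.9654 + 29.4357
  = 85.401
  ≈ 85.40

85.40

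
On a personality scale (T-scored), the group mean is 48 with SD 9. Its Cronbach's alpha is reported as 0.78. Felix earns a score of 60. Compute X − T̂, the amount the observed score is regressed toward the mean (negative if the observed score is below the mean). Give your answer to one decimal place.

T̂ = 0.78(60) + 0.22(48) = 46.80 + 10.56 = 57.360 → 57.36
X − T̂ = 60 − 57.36 = 2.64 → 2.6

2.6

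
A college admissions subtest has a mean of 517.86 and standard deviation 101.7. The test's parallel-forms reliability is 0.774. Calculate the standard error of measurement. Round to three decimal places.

48.348

SEM = SD · √(1 − ρ) = 101.7 × √0.226 = 101.7 × 0.4754 = 48.3476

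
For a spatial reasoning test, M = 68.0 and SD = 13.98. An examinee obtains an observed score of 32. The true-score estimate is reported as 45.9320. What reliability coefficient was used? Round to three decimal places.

0.613

T̂ = ρX + (1 − ρ)μ  ⇒  T̂ − μ = ρ(X − μ)
ρ = (T̂ − μ)/(X − μ) = (45.9320 − 68.0) / (32 − 68.0) = -22.0680 / -36.0 = 0.61300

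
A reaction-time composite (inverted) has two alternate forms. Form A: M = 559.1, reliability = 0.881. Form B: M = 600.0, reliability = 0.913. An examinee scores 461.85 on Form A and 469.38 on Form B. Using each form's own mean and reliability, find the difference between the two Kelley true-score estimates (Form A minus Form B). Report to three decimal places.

T̂_A = 0.881(461.85) + 0.119(559.1) = 473.42275
T̂_B = 0.913(469.38) + 0.087(600.0) = 480.74394
T̂_A − T̂_B = -7.32119

-7.321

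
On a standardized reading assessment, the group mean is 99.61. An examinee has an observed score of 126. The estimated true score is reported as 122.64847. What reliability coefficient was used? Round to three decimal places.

T̂ = ρX + (1 − ρ)μ  ⇒  T̂ − μ = ρ(X − μ)
ρ = (T̂ − μ)/(X − μ) = (122.64847 − 99.61) / (126 − 99.61) = 23.03847 / 26.39 = 0.87300

0.873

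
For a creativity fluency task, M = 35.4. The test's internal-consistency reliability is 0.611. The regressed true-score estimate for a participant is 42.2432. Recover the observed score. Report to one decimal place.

46.6

T̂ = ρX + (1 − ρ)μ  ⇒  X = (T̂ − (1 − ρ)μ) / ρ
X = (42.2432 − 0.389 × 35.4) / 0.611 = (42.2432 − 13.7706) / 0.611 = 28.4726 / 0.611 = 46.600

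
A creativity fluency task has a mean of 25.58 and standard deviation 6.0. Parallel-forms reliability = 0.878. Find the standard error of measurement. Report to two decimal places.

SEM = SD · √(1 − ρ) = 6.0 × √0.122 = 6.0 × 0.3493 = 2.096

2.10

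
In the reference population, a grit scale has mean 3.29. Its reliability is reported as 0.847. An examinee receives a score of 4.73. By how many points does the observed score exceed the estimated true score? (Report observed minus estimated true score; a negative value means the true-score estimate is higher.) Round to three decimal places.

T̂ = 0.847(4.73) + 0.153(3.29) = 4.00631 + 0.50337 = 4.50968 → 4.5097
X − T̂ = 4.73 − 4.5097 = 0.2203 → 0.220

0.220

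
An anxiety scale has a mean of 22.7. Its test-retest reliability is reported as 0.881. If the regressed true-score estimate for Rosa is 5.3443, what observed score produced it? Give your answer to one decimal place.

T̂ = ρX + (1 − ρ)μ  ⇒  X = (T̂ − (1 − ρ)μ) / ρ
X = (5.3443 − 0.119 × 22.7) / 0.881 = (5.3443 − 2.7013) / 0.881 = 2.6430 / 0.881 = 3.000

3.0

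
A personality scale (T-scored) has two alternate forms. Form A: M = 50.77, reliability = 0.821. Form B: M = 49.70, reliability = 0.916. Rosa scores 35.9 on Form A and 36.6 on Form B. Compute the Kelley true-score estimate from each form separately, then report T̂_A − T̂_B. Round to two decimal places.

T̂_A = 0.821(35.9) + 0.179(50.77) = 38.5617
T̂_B = 0.916(36.6) + 0.084(49.70) = 37.7004
T̂_A − T̂_B = 0.8613

0.86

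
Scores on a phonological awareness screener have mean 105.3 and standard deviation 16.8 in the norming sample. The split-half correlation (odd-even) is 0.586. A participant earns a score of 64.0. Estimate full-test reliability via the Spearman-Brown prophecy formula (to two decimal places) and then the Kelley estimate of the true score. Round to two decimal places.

74.74

Spearman-Brown: ρ = 2r/(1 + r) = 2(0.586)/(1 + 0.586) = 1.1720/1.586 = 0.7390 → 0.74
Weight the observed score by reliability and the mean by (1 − reliability): T̂ = 0.74·64.0 + 0.26·105.3 = 47.360 + 27.378 = 74.738.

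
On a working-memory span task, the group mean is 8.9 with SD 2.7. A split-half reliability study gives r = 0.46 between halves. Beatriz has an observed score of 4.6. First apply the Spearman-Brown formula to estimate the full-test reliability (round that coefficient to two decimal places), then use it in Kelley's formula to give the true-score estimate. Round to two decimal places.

Spearman-Brown: ρ = 2r/(1 + r) = 2(0.46)/(1 + 0.46) = 0.920/1.46 = 0.6301 → 0.63
T̂ = 0.63(4.6) + 0.37(8.9) = 2.898 + 3.293 = 6.191 → 6.19

6.19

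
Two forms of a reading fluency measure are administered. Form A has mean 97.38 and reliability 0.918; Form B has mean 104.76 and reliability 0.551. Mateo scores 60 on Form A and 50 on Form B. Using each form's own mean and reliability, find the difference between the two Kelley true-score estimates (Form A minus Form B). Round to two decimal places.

-11.52

T̂_A = 0.918(60) + 0.082(97.38) = 63.0652
T̂_B = 0.551(50) + 0.449(104.76) = 74.5872
T̂_A − T̂_B = -11.5221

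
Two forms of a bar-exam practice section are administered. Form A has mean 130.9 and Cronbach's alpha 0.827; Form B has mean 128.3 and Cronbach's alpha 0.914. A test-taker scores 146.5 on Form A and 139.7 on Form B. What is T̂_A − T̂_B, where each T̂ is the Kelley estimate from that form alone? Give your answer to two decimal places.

5.08

T̂_A = 0.827(146.5) + 0.173(130.9) = 143.8012
T̂_B = 0.914(139.7) + 0.086(128.3) = 138.7196
T̂_A − T̂_B = 5.0816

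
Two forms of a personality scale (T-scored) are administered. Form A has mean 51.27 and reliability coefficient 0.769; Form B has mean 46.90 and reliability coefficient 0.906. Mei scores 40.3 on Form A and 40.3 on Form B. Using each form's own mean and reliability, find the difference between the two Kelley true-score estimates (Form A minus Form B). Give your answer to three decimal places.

T̂_A = 0.769(40.3) + 0.231(51.27) = 42.83407
T̂_B = 0.906(40.3) + 0.094(46.90) = 40.92040
T̂_A − T̂_B = 1.91367

1.914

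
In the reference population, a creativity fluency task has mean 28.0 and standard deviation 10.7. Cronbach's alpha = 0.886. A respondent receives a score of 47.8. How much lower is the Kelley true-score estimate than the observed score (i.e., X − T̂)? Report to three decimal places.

Kelley's formula gives T̂ = 0.886·47.8 + 0.114·28.0 = 42.3508 + 3.1920 = 45.54280.
X − T̂ = 47.8 − 45.5428 = 2.2572 → 2.257

2.257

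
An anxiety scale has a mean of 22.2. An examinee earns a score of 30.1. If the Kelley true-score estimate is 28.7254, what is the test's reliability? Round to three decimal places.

T̂ = ρX + (1 − ρ)μ  ⇒  T̂ − μ = ρ(X − μ)
ρ = (T̂ − μ)/(X − μ) = (28.7254 − 22.2) / (30.1 − 22.2) = 6.5254 / 7.9 = 0.82600

0.826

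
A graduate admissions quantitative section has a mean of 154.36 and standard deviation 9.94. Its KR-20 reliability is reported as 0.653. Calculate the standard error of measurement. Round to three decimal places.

5.855

SEM = SD · √(1 − ρ) = 9.94 × √0.347 = 9.94 × 0.5891 = 5.8553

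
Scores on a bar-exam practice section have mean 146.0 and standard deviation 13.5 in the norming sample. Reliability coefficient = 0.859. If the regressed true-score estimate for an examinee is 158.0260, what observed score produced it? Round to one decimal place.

160.0

T̂ = ρX + (1 − ρ)μ  ⇒  X = (T̂ − (1 − ρ)μ) / ρ
X = (158.0260 − 0.141 × 146.0) / 0.859 = (158.0260 − 20.5860) / 0.859 = 137.4400 / 0.859 = 160.000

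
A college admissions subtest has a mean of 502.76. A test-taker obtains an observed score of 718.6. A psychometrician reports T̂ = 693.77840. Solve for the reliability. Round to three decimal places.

0.885

T̂ = ρX + (1 − ρ)μ  ⇒  T̂ − μ = ρ(X − μ)
ρ = (T̂ − μ)/(X − μ) = (693.77840 − 502.76) / (718.6 − 502.76) = 191.01840 / 215.84 = 0.88500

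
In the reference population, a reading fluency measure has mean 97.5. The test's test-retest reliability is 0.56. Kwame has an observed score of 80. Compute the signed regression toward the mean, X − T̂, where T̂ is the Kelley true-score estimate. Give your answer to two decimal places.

-7.70

T̂ = ρX + (1 − ρ)μ
  = 0.56 × 80 + 0.44 × 97.5
  = 44.80 + 42.900
  = 87.7000
  ≈ 87.700
X − T̂ = 80 − 87.700 = -7.700 → -7.70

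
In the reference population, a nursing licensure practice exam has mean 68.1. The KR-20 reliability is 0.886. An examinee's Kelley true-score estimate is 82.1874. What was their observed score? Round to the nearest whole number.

84

T̂ = ρX + (1 − ρ)μ  ⇒  X = (T̂ − (1 − ρ)μ) / ρ
X = (82.1874 − 0.114 × 68.1) / 0.886 = (82.1874 − 7.7634) / 0.886 = 74.4240 / 0.886 = 84.00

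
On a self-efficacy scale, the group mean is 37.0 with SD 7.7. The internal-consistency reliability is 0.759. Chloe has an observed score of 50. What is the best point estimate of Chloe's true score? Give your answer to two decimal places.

46.87

Kelley's formula gives T̂ = 0.759·50 + 0.241·37.0 = 37.950 + 8.9170 = 46.867.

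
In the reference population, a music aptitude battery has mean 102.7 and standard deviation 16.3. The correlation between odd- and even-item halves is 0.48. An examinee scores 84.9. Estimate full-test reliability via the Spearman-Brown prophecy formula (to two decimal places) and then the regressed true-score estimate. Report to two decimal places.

91.13

Spearman-Brown: ρ = 2r/(1 + r) = 2(0.48)/(1 + 0.48) = 0.960/1.48 = 0.6486 → 0.65
T̂ = ρX + (1 − ρ)μ
  = 0.65 × 84.9 + 0.35 × 102.7
  = 55.185 + 35.945
  = 91.130
  ≈ 91.13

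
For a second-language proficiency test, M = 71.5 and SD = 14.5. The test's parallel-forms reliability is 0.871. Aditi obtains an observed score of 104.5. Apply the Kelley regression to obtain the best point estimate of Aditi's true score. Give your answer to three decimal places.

T̂ = 0.871(104.5) + 0.129(71.5) = 91.0195 + 9.2235 = 100.2430 → 100.243

100.243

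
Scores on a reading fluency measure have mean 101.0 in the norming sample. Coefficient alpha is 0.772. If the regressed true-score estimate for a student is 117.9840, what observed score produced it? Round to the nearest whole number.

123

T̂ = ρX + (1 − ρ)μ  ⇒  X = (T̂ − (1 − ρ)μ) / ρ
X = (117.9840 − 0.228 × 101.0) / 0.772 = (117.9840 − 23.0280) / 0.772 = 94.9560 / 0.772 = 123.00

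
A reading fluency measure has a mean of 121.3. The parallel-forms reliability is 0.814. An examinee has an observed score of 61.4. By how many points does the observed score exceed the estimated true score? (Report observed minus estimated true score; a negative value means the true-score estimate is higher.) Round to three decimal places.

-11.141

T̂ = ρX + (1 − ρ)μ
  = 0.814 × 61.4 + 0.186 × 121.3
  = 49.9796 + 22.5618
  = 72.54140
  ≈ 72.5414
X − T̂ = 61.4 − 72.5414 = -11.1414 → -11.141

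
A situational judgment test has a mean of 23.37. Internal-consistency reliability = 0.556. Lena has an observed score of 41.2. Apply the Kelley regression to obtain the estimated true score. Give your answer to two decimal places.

33.28

T̂ = ρX + (1 − ρ)μ
  = 0.556 × 41.2 + 0.444 × 23.37
  = 22.9072 + 10.37628
  = 33.283
  ≈ 33.28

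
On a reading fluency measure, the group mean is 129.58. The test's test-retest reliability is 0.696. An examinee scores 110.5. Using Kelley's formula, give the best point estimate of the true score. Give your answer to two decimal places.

116.30

T̂ = 0.696(110.5) + 0.304(129.58) = 76.9080 + 39.39232 = 116.300 → 116.30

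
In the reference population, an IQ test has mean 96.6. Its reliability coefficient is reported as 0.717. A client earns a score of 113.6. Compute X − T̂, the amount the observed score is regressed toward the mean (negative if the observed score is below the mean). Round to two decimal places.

T̂ = 0.717(113.6) + 0.283(96.6) = 81.4512 + 27.3378 = 108.7890 → 108.789
X − T̂ = 113.6 − 108.789 = 4.811 → 4.81

4.81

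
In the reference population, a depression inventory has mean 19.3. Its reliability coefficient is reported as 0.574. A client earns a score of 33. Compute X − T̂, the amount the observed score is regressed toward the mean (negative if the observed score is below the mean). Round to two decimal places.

5.84

Regress the observed score toward the mean by the unreliability: T̂ = 0.574·33 + 0.426·19.3 = 18.942 + 8.2218 = 27.1638.
X − T̂ = 33 − 27.164 = 5.836 → 5.84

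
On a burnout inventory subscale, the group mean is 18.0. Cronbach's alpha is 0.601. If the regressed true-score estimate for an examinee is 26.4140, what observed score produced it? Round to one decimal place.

32.0

T̂ = ρX + (1 − ρ)μ  ⇒  X = (T̂ − (1 − ρ)μ) / ρ
X = (26.4140 − 0.399 × 18.0) / 0.601 = (26.4140 − 7.1820) / 0.601 = 19.2320 / 0.601 = 32.000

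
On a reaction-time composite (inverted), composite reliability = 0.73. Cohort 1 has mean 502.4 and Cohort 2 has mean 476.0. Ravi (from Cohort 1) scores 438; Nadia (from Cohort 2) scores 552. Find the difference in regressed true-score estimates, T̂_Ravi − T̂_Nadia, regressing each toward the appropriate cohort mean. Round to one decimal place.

T̂_Ravi = 0.73(438) + 0.27(502.4) = 455.388
T̂_Nadia = 0.73(552) + 0.27(476.0) = 531.480
Difference = 455.388 − 531.480 = -76.092

-76.1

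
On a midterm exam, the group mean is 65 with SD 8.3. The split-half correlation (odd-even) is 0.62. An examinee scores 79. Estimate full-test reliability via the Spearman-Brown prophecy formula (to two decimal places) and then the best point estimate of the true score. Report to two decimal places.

Spearman-Brown: ρ = 2r/(1 + r) = 2(0.62)/(1 + 0.62) = 1.240/1.62 = 0.7654 → 0.77
T̂ = ρX + (1 − ρ)μ
  = 0.77 × 79 + 0.23 × 65
  = 60.83 + 14.95
  = 75.780
  ≈ 75.78

75.78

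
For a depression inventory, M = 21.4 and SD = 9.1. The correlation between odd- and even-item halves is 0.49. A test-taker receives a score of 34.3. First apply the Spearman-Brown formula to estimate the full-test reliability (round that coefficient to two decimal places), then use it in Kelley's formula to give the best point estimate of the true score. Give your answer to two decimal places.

29.91

Spearman-Brown: ρ = 2r/(1 + r) = 2(0.49)/(1 + 0.49) = 0.980/1.49 = 0.6577 → 0.66
T̂ = ρX + (1 − ρ)μ
  = 0.66 × 34.3 + 0.34 × 21.4
  = 22.638 + 7.276
  = 29.914
  ≈ 29.91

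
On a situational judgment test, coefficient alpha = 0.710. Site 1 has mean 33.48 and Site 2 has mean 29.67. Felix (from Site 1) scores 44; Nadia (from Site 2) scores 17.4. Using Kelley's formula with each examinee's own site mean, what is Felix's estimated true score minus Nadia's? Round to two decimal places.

19.99

T̂_Felix = 0.710(44) + 0.290(33.48) = 40.9492
T̂_Nadia = 0.710(17.4) + 0.290(29.67) = 20.9583
Difference = 40.9492 − 20.9583 = 19.9909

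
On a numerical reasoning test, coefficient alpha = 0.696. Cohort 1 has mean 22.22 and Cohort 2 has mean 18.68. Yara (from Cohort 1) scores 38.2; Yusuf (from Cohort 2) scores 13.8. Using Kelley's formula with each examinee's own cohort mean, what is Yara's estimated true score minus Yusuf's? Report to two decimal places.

18.06

T̂_Yara = 0.696(38.2) + 0.304(22.22) = 33.3421
T̂_Yusuf = 0.696(13.8) + 0.304(18.68) = 15.2835
Difference = 33.3421 − 15.2835 = 18.0586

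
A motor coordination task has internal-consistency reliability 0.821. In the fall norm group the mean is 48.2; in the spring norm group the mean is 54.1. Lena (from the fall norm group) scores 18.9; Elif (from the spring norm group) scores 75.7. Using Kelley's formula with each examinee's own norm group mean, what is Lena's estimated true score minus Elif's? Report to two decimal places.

T̂_Lena = 0.821(18.9) + 0.179(48.2) = 24.1447
T̂_Elif = 0.821(75.7) + 0.179(54.1) = 71.8336
Difference = 24.1447 − 71.8336 = -47.6889

-47.69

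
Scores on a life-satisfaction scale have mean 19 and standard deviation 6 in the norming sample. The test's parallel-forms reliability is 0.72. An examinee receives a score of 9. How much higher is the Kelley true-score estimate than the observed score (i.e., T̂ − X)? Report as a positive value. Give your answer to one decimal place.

T̂ = 0.72(9) + 0.28(19) = 6.48 + 5.32 = 11.800 → 11.80
T̂ − X = 11.80 − 9 = 2.80 → 2.8

2.8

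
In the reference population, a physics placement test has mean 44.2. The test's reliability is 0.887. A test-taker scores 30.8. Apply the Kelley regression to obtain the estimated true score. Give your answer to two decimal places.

32.31

T̂ = 0.887(30.8) + 0.113(44.2) = 27.3196 + 4.9946 = 32.314 → 32.31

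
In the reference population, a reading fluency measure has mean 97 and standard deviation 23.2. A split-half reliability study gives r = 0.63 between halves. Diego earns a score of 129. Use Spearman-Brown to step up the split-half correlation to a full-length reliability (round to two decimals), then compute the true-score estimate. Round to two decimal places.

121.64

Spearman-Brown: ρ = 2r/(1 + r) = 2(0.63)/(1 + 0.63) = 1.260/1.63 = 0.7730 → 0.77
T̂ = ρX + (1 − ρ)μ
  = 0.77 × 129 + 0.23 × 97
  = 99.33 + 22.31
  = 121.640
  ≈ 121.64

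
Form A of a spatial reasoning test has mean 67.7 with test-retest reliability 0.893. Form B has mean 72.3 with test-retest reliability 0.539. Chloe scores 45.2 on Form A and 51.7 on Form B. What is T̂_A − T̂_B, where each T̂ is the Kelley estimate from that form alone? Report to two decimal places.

-13.59

T̂_A = 0.893(45.2) + 0.107(67.7) = 47.6075
T̂_B = 0.539(51.7) + 0.461(72.3) = 61.1966
T̂_A − T̂_B = -13.5891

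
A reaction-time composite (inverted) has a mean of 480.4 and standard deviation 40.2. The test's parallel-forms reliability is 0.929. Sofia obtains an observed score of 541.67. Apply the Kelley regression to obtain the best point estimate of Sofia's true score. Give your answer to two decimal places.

Kelley's formula gives T̂ = 0.929·541.67 + 0.071·480.4 = 503.21143 + 34.1084 = 537.320.

537.32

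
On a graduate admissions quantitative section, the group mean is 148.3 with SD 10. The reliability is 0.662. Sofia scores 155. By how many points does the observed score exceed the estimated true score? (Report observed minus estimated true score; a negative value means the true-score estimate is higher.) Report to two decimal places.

T̂ = ρX + (1 − ρ)μ
  = 0.662 × 155 + 0.338 × 148.3
  = 102.610 + 50.1254
  = 152.7354
  ≈ 152.735
X − T̂ = 155 − 152.735 = 2.265 → 2.26

2.26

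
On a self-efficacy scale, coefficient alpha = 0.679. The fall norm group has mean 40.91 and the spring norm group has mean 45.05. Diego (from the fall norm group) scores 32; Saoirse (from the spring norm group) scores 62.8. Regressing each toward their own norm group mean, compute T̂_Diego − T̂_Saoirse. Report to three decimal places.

-22.242

T̂_Diego = 0.679(32) + 0.321(40.91) = 34.86011
T̂_Saoirse = 0.679(62.8) + 0.321(45.05) = 57.10225
Difference = 34.86011 − 57.10225 = -22.24214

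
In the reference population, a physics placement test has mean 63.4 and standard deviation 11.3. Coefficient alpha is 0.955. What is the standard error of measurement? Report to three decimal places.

2.397

SEM = SD · √(1 − ρ) = 11.3 × √0.045 = 11.3 × 0.2121 = 2.3971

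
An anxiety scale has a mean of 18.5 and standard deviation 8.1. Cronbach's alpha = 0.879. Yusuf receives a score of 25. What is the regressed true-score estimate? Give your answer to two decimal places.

24.21

Regress the observed score toward the mean by the unreliability: T̂ = 0.879·25 + 0.121·18.5 = 21.975 + 2.2385 = 24.214.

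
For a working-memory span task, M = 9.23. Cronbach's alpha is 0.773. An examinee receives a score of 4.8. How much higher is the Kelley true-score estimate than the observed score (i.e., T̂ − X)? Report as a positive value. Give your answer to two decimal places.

Regress the observed score toward the mean by the unreliability: T̂ = 0.773·4.8 + 0.227·9.23 = 3.7104 + 2.09521 = 5.8056.
T̂ − X = 5.806 − 4.8 = 1.006 → 1.01

1.01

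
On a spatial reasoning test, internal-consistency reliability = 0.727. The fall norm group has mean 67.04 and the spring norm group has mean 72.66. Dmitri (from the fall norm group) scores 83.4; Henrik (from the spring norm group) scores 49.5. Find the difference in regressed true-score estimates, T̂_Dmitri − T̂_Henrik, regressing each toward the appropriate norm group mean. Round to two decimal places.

T̂_Dmitri = 0.727(83.4) + 0.273(67.04) = 78.9337
T̂_Henrik = 0.727(49.5) + 0.273(72.66) = 55.8227
Difference = 78.9337 − 55.8227 = 23.1110

23.11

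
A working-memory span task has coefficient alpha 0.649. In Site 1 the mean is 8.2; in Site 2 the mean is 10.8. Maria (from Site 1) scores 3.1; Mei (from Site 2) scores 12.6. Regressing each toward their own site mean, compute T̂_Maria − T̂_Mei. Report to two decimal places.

-7.08

T̂_Maria = 0.649(3.1) + 0.351(8.2) = 4.8901
T̂_Mei = 0.649(12.6) + 0.351(10.8) = 11.9682
Difference = 4.8901 − 11.9682 = -7.0781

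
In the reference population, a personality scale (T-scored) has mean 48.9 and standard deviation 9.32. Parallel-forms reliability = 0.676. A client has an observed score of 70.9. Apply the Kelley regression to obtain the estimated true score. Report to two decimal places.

Regress the observed score toward the mean by the unreliability: T̂ = 0.676·70.9 + 0.324·48.9 = 47.9284 + 15.8436 = 63.772.

63.77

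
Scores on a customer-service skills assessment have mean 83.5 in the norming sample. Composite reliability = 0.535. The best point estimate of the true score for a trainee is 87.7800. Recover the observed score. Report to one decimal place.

T̂ = ρX + (1 − ρ)μ  ⇒  X = (T̂ − (1 − ρ)μ) / ρ
X = (87.7800 − 0.465 × 83.5) / 0.535 = (87.7800 − 38.8275) / 0.535 = 48.9525 / 0.535 = 91.500

91.5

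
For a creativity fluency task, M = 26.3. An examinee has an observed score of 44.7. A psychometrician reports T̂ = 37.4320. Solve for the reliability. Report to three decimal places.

T̂ = ρX + (1 − ρ)μ  ⇒  T̂ − μ = ρ(X − μ)
ρ = (T̂ − μ)/(X − μ) = (37.4320 − 26.3) / (44.7 − 26.3) = 11.1320 / 18.4 = 0.60500

0.605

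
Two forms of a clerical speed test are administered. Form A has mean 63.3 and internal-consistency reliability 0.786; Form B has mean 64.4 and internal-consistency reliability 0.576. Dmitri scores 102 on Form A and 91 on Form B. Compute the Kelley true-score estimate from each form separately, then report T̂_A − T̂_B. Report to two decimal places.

14.00

T̂_A = 0.786(102) + 0.214(63.3) = 93.7182
T̂_B = 0.576(91) + 0.424(64.4) = 79.7216
T̂_A − T̂_B = 13.9966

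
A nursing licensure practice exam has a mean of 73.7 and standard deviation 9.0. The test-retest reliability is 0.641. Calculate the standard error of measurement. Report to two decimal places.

5.39

SEM = SD · √(1 − ρ) = 9.0 × √0.359 = 9.0 × 0.5992 = 5.392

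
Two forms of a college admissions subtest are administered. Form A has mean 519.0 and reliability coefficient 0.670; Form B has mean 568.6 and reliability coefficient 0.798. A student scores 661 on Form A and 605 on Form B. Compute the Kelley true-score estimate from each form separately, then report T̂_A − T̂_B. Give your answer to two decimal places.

T̂_A = 0.670(661) + 0.330(519.0) = 614.1400
T̂_B = 0.798(605) + 0.202(568.6) = 597.6472
T̂_A − T̂_B = 16.4928

16.49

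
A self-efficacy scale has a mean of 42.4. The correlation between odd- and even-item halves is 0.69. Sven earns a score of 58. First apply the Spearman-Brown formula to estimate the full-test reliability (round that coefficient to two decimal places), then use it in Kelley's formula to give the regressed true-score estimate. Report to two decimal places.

55.19

Spearman-Brown: ρ = 2r/(1 + r) = 2(0.69)/(1 + 0.69) = 1.380/1.69 = 0.8166 → 0.82
T̂ = ρX + (1 − ρ)μ
  = 0.82 × 58 + 0.18 × 42.4
  = 47.56 + 7.632
  = 55.192
  ≈ 55.19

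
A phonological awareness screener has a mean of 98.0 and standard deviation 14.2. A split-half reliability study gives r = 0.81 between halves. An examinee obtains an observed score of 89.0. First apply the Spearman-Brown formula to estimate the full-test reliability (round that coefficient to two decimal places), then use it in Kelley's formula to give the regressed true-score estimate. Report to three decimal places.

89.900

Spearman-Brown: ρ = 2r/(1 + r) = 2(0.81)/(1 + 0.81) = 1.620/1.81 = 0.8950 → 0.90
T̂ = ρX + (1 − ρ)μ
  = 0.90 × 89.0 + 0.10 × 98.0
  = 80.100 + 9.800
  = 89.9000
  ≈ 89.900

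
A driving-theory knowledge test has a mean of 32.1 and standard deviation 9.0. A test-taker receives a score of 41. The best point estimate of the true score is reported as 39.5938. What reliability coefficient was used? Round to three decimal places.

0.842

T̂ = ρX + (1 − ρ)μ  ⇒  T̂ − μ = ρ(X − μ)
ρ = (T̂ − μ)/(X − μ) = (39.5938 − 32.1) / (41 − 32.1) = 7.4938 / 8.9 = 0.84200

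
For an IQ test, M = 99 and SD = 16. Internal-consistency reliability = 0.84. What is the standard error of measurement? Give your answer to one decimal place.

SEM = SD · √(1 − ρ) = 16 × √0.16 = 16 × 0.4000 = 6.400

6.4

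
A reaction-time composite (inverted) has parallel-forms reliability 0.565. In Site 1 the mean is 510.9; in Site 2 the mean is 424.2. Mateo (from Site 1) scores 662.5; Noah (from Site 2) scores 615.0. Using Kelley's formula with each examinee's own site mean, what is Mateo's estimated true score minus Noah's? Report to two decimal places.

64.55

T̂_Mateo = 0.565(662.5) + 0.435(510.9) = 596.5540
T̂_Noah = 0.565(615.0) + 0.435(424.2) = 532.0020
Difference = 596.5540 − 532.0020 = 64.5520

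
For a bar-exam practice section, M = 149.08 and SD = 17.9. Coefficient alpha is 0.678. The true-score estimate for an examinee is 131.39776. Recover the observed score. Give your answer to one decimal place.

123.0

T̂ = ρX + (1 − ρ)μ  ⇒  X = (T̂ − (1 − ρ)μ) / ρ
X = (131.39776 − 0.322 × 149.08) / 0.678 = (131.39776 − 48.00376) / 0.678 = 83.39400 / 0.678 = 123.000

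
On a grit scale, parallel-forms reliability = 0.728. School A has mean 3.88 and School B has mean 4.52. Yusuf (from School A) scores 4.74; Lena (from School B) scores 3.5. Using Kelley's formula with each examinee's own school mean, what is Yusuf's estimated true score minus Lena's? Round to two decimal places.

0.73

T̂_Yusuf = 0.728(4.74) + 0.272(3.88) = 4.5061
T̂_Lena = 0.728(3.5) + 0.272(4.52) = 3.7774
Difference = 4.5061 − 3.7774 = 0.7286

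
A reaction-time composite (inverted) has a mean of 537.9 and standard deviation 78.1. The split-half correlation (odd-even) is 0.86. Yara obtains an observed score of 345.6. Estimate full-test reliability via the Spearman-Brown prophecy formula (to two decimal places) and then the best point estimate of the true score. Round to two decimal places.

Spearman-Brown: ρ = 2r/(1 + r) = 2(0.86)/(1 + 0.86) = 1.720/1.86 = 0.9247 → 0.92
T̂ = 0.92(345.6) + 0.08(537.9) = 317.952 + 43.032 = 360.984 → 360.98

360.98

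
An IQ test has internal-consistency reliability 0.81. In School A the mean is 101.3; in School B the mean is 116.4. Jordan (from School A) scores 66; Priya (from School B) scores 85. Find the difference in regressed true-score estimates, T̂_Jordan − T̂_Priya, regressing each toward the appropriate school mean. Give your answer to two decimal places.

-18.26

T̂_Jordan = 0.81(66) + 0.19(101.3) = 72.7070
T̂_Priya = 0.81(85) + 0.19(116.4) = 90.9660
Difference = 72.7070 − 90.9660 = -18.2590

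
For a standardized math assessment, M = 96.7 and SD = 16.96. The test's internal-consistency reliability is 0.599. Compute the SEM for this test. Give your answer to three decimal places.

SEM = SD · √(1 − ρ) = 16.96 × √0.401 = 16.96 × 0.6332 = 10.7398

10.740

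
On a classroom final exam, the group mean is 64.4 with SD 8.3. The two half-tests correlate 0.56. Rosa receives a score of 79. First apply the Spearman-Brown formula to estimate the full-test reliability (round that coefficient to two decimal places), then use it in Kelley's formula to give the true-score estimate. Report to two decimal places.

74.91

Spearman-Brown: ρ = 2r/(1 + r) = 2(0.56)/(1 + 0.56) = 1.120/1.56 = 0.7179 → 0.72
T̂ = 0.72(79) + 0.28(64.4) = 56.88 + 18.032 = 74.912 → 74.91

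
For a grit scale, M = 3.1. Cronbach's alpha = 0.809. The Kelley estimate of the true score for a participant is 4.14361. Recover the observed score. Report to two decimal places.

4.39

T̂ = ρX + (1 − ρ)μ  ⇒  X = (T̂ − (1 − ρ)μ) / ρ
X = (4.14361 − 0.191 × 3.1) / 0.809 = (4.14361 − 0.5921) / 0.809 = 3.55151 / 0.809 = 4.3900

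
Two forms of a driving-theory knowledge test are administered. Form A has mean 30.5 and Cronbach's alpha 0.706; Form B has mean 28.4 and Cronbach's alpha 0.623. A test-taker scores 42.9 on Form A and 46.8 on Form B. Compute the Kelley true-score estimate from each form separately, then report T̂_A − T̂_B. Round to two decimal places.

T̂_A = 0.706(42.9) + 0.294(30.5) = 39.2544
T̂_B = 0.623(46.8) + 0.377(28.4) = 39.8632
T̂_A − T̂_B = -0.6088

-0.61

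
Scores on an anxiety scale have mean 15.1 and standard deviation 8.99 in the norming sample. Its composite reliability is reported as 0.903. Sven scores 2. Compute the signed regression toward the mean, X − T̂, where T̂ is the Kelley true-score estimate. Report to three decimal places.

Kelley's formula gives T̂ = 0.903·2 + 0.097·15.1 = 1.806 + 1.4647 = 3.27070.
X − T̂ = 2 − 3.2707 = -1.2707 → -1.271

-1.271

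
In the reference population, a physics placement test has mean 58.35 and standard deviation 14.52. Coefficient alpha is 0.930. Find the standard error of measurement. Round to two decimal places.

SEM = SD · √(1 − ρ) = 14.52 × √0.070 = 14.52 × 0.2646 = 3.842

3.84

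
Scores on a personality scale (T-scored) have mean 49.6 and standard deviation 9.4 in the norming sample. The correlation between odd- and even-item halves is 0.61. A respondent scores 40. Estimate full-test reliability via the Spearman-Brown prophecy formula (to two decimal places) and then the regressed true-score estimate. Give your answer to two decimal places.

42.30

Spearman-Brown: ρ = 2r/(1 + r) = 2(0.61)/(1 + 0.61) = 1.220/1.61 = 0.7578 → 0.76
T̂ = 0.76(40) + 0.24(49.6) = 30.40 + 11.904 = 42.304 → 42.30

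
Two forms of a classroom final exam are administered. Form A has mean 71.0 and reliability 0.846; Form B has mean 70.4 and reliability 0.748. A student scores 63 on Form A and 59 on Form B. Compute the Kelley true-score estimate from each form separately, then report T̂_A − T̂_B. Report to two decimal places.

2.36

T̂_A = 0.846(63) + 0.154(71.0) = 64.2320
T̂_B = 0.748(59) + 0.252(70.4) = 61.8728
T̂_A − T̂_B = 2.3592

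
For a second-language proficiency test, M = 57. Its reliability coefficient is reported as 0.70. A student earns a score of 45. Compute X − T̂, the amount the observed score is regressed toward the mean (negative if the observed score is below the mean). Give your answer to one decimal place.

-3.6

Weight the observed score by reliability and the mean by (1 − reliability): T̂ = 0.70·45 + 0.30·57 = 31.50 + 17.10 = 48.600.
X − T̂ = 45 − 48.60 = -3.60 → -3.6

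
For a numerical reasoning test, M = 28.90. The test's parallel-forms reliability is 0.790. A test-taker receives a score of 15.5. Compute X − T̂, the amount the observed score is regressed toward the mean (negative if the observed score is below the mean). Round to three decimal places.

T̂ = 0.790(15.5) + 0.210(28.90) = 12.2450 + 6.06900 = 18.31400 → 18.3140
X − T̂ = 15.5 − 18.3140 = -2.8140 → -2.814

-2.814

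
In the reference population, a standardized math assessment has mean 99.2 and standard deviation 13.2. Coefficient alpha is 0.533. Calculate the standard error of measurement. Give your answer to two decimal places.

SEM = SD · √(1 − ρ) = 13.2 × √0.467 = 13.2 × 0.6834 = 9.021

9.02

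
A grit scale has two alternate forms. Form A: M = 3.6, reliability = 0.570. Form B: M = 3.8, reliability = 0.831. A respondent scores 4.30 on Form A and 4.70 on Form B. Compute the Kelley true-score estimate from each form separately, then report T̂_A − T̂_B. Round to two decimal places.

-0.55

T̂_A = 0.570(4.30) + 0.430(3.6) = 3.9990
T̂_B = 0.831(4.70) + 0.169(3.8) = 4.5479
T̂_A − T̂_B = -0.5489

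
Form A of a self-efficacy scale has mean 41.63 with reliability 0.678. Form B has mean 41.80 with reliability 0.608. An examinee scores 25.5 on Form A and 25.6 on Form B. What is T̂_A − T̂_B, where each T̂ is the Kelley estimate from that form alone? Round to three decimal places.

-1.257

T̂_A = 0.678(25.5) + 0.322(41.63) = 30.69386
T̂_B = 0.608(25.6) + 0.392(41.80) = 31.95040
T̂_A − T̂_B = -1.25654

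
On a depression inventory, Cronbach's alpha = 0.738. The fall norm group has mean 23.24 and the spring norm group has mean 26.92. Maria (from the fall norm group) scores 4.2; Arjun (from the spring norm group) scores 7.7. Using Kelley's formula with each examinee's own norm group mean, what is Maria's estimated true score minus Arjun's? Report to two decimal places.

-3.55

T̂_Maria = 0.738(4.2) + 0.262(23.24) = 9.1885
T̂_Arjun = 0.738(7.7) + 0.262(26.92) = 12.7356
Difference = 9.1885 − 12.7356 = -3.5472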